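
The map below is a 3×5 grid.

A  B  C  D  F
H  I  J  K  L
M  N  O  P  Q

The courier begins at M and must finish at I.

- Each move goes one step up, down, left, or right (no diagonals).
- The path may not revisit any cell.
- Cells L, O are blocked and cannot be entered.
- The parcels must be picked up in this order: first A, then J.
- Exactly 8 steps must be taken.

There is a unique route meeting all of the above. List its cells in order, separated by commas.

M, H, A, B, C, D, K, J, I

The waypoints must appear in the order A, J, with no cell reused.
Route from M: 2× up (reaching A), 3× right (reaching D), down to K, 2× left (reaching I) — 8 moves in all.
Check: order respected (A at step 2, J at step 7); 8 moves as required.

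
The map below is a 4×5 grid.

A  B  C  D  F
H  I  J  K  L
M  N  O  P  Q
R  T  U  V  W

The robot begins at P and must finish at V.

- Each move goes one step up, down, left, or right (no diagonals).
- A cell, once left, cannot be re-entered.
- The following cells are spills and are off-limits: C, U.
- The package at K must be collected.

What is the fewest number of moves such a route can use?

Any route passes through K somewhere between P and V. Summing Manhattan distances along the two legs (P → K → V) gives a lower bound of 1 + 2 = 3 moves.
The shortest route satisfying every rule uses 5 moves: P → K → L → Q → W → V.
The no-revisit rule (legs can't share cells) pushes the minimum above the 3-move bound; an exhaustive check rules out every length from 3 to 4, leaving 5 as the minimum.

5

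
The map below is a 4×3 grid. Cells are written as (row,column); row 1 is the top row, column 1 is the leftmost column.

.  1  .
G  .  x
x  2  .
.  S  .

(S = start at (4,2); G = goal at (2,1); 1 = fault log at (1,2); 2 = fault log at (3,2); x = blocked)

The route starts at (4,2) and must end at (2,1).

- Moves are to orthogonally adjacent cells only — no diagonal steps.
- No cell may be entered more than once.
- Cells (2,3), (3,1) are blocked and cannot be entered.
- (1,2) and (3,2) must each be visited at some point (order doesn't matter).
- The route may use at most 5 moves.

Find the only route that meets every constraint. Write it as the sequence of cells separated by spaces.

(4,2) (3,2) (2,2) (1,2) (1,1) (2,1)

The budget equals the shortest possible length, so every move has to be on a shortest route through the required cells.
Route from (4,2): 3× up (reaching (1,2)), left to (1,1), down to (2,1) — 5 moves in all.
Check: all required cells visited; 5 ≤ 5 moves.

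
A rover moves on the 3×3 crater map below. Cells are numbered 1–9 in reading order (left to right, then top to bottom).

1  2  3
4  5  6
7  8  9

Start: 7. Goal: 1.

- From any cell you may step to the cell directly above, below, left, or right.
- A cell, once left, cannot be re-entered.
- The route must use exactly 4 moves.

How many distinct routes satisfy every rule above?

3

Need simple routes of exactly 4 moves from 7 to 1 (Manhattan distance 2, so 1 moves are spent on a detour and 1 undoing it).
Enumerating: 7 4 5 2 1 | 7 8 5 2 1 | 7 8 5 4 1.
That gives 3 routes.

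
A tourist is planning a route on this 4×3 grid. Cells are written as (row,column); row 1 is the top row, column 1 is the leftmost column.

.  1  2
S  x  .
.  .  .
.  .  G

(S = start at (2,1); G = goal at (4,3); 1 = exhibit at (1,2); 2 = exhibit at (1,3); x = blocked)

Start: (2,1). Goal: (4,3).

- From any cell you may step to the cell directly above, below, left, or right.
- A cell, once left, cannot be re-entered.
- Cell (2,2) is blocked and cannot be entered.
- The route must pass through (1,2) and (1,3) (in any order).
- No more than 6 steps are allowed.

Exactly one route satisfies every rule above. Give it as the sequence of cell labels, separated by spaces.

(2,1) (1,1) (1,2) (1,3) (2,3) (3,3) (4,3)

The 6-move cap with required stops at (1,2), (1,3) leaves no slack for detours.
Route from (2,1): up 1 to (1,1), right 2 to (1,3), down 3 to (4,3) — 6 moves in all.
Check: all required cells visited; 6 ≤ 6 moves.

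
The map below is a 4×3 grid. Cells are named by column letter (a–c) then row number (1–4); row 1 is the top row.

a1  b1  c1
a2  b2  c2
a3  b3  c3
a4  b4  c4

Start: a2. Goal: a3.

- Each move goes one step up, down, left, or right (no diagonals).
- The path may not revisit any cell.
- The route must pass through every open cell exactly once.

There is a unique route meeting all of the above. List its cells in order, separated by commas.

a2, a1, b1, c1, c2, b2, b3, c3, c4, b4, a4, a3

Need to visit all 12 open cells exactly once, starting at a2 and ending at a3.
Cell c1 has only two open neighbours (c2 and b1), so the path must pass straight through it: one of those is the cell it's entered from and the other is where it exits.
Route from a2: up 1 to a1, right 2 to c1, down 1 to c2, left 1 to b2, down 1 to b3, right 1 to c3, down 1 to c4, left 2 to a4, up 1 to a3 — 11 moves in all.
Check: all 12 open cells covered.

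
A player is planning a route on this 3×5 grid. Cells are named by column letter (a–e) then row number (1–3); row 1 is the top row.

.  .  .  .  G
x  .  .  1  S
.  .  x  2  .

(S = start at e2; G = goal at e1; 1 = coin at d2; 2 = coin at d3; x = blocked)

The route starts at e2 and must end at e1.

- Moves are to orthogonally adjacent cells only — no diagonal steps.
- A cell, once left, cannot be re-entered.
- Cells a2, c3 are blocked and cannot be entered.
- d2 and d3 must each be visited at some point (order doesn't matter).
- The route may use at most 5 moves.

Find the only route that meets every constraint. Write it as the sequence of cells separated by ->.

e2 -> e3 -> d3 -> d2 -> d1 -> e1

The budget equals the shortest possible length, so every move has to be on a shortest route through the required cells.
Route from e2: down to e3, left to d3, 2× up (reaching d1), right to e1 — 5 moves in all.
Check: all required cells visited; 5 ≤ 5 moves.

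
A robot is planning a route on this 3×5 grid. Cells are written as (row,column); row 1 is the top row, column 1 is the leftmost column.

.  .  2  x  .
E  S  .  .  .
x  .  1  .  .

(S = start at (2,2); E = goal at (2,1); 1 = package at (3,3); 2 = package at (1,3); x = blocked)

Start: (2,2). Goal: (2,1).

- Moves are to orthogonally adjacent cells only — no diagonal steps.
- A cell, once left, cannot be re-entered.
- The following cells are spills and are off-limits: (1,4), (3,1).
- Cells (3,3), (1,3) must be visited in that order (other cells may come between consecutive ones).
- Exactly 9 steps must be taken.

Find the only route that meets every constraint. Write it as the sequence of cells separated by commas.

The waypoints must appear in the order (3,3), (1,3), with no cell reused.
Route from (2,2): down 1 to (3,2), right 2 to (3,4), up 1 to (2,4), left 1 to (2,3), up 1 to (1,3), left 2 to (1,1), down 1 to (2,1) — 9 moves in all.
Check: order respected (1 at step 2, 2 at step 6); 9 moves as required.

(2,2), (3,2), (3,3), (3,4), (2,4), (2,3), (1,3), (1,2), (1,1), (2,1)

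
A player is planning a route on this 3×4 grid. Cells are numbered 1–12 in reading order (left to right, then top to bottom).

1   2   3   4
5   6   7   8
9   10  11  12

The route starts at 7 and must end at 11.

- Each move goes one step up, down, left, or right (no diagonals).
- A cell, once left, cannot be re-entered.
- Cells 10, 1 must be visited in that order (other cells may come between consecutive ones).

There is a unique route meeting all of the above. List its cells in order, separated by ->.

The waypoints must appear in the order 10, 1, with no cell reused.
Route from 7: left to 6, down to 10, left to 9, 2× up (reaching 1), 3× right (reaching 4), 2× down (reaching 12), left to 11 — 11 moves in all.
Check: order respected (10 at step 2, 1 at step 5).

7 -> 6 -> 10 -> 9 -> 5 -> 1 -> 2 -> 3 -> 4 -> 8 -> 12 -> 11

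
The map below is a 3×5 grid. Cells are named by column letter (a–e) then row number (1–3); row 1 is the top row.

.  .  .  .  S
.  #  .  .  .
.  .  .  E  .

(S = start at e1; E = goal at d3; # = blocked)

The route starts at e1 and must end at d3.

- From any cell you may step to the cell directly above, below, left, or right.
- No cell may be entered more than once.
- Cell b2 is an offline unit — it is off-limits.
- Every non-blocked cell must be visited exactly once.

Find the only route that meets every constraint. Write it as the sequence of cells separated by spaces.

Need to visit all 14 open cells exactly once, starting at e1 and ending at d3.
Cell b3 has only two open neighbours (a3 and c3), so the path must pass straight through it: one of those is the cell it's entered from and the other is where it exits.
Route from e1: left 4 to a1, down 2 to a3, right 2 to c3, up 1 to c2, right 2 to e2, down 1 to e3, left 1 to d3 — 13 moves in all.
Check: all 14 open cells covered.

e1 d1 c1 b1 a1 a2 a3 b3 c3 c2 d2 e2 e3 d3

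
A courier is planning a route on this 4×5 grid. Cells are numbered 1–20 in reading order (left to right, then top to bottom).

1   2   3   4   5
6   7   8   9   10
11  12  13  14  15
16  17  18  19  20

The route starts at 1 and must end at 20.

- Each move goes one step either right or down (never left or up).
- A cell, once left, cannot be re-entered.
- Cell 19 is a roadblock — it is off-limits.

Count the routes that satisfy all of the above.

15

A right/down-only route from 1 to 20 makes exactly 3 down-moves and 4 right-moves in some order.
With no other constraints that would be C(7,3) = 35 routes.
Subtract routes through each blocked cell (inclusion–exclusion for overlaps): − through 19: 20 → 15.
That gives 15 routes.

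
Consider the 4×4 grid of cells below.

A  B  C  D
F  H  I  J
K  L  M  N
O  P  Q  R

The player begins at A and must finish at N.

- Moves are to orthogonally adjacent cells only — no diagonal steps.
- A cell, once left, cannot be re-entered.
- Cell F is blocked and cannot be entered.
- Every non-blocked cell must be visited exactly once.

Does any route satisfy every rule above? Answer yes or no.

no

Colour the cells like a checkerboard: each orthogonal step flips colour, so a Hamiltonian route alternates colours. Here there are 8 cells of one colour and 7 of the other, with start on the opposite colour to the goal — the counts and endpoints can't be arranged into an alternating sequence of length 15, so no Hamiltonian route exists.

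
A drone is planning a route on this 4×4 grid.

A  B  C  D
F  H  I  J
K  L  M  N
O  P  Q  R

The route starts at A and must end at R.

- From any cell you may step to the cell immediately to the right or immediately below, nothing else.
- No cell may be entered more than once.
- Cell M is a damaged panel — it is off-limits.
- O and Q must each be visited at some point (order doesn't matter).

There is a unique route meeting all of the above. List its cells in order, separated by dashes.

A - F - K - O - P - Q - R

Moves only go right or down, so the column and row indices never decrease.
Route from A: down 3 to O, right 3 to R — 6 moves in all.
Check: all required cells visited.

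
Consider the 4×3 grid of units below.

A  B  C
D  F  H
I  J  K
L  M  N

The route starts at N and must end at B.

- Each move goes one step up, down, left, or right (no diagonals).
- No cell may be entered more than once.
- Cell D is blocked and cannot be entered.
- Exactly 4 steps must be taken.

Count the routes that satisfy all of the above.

4

Need simple routes of exactly 4 moves from N to B (Manhattan distance 4, so 0 moves are spent on a detour and 0 undoing it).
Enumerating: N K H C B | N K H F B | N K J F B | N M J F B.
That gives 4 routes.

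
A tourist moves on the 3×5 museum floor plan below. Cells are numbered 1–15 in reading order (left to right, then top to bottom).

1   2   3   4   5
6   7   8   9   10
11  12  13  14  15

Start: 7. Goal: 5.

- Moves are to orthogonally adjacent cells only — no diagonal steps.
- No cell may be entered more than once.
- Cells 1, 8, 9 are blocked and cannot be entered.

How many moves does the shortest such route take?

4

The Manhattan distance from 7 to 5 is |2−1| + |2−5| = 4, so at least 4 moves are needed.
A route of 4 moves achieves this: 7 → 2 → 3 → 4 → 5.
Since 4 matches the lower bound, it is optimal.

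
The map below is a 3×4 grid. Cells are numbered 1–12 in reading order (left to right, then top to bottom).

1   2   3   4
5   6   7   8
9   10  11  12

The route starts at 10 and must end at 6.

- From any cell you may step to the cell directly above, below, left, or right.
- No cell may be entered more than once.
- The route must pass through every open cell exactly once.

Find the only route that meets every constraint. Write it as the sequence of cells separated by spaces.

Need to visit all 12 open cells exactly once, starting at 10 and ending at 6.
Cell 9 has only two open neighbours (5 and 10), so the path must pass straight through it: one of those is the cell it's entered from and the other is where it exits.
Route from 10: left 1 to 9, up 2 to 1, right 3 to 4, down 2 to 12, left 1 to 11, up 1 to 7, left 1 to 6 — 11 moves in all.
Check: all 12 open cells covered.

10 9 5 1 2 3 4 8 12 11 7 6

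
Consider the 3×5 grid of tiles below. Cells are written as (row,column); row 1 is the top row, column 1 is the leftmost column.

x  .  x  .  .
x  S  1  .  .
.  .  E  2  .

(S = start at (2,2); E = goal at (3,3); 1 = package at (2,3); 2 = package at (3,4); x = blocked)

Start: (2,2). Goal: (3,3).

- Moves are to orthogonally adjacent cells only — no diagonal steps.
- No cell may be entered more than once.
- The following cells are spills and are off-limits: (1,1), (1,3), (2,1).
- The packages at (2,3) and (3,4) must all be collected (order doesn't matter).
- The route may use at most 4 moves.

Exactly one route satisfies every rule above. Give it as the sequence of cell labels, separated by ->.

(2,2) -> (2,3) -> (2,4) -> (3,4) -> (3,3)

The 4-move cap with required stops at (2,3), (3,4) leaves no slack for detours.
Route from (2,2): 2× right (reaching (2,4)), down to (3,4), left to (3,3) — 4 moves in all.
Check: all required cells visited; 4 ≤ 4 moves.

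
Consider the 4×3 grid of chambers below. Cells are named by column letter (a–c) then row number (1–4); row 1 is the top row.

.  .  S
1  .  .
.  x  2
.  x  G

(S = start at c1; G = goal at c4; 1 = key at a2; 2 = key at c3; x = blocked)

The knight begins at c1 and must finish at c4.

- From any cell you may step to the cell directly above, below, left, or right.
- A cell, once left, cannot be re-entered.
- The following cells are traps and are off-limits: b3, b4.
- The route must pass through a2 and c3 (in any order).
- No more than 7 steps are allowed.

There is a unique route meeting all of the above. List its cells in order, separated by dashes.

c1 - b1 - a1 - a2 - b2 - c2 - c3 - c4

The budget equals the shortest possible length, so every move has to be on a shortest route through the required cells.
Route from c1: 2× left (reaching a1), down to a2, 2× right (reaching c2), 2× down (reaching c4) — 7 moves in all.
Check: all required cells visited; 7 ≤ 7 moves.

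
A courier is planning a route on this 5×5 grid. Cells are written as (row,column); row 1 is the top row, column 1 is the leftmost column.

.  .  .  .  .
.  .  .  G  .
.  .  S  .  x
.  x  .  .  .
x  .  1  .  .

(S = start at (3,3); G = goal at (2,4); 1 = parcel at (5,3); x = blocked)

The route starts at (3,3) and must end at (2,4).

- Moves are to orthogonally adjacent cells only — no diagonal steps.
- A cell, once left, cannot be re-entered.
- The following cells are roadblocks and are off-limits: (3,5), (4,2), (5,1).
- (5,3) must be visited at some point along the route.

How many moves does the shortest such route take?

Any route passes through (5,3) somewhere between (3,3) and (2,4). Summing Manhattan distances along the two legs ((3,3) → (5,3) → (2,4)) gives a lower bound of 2 + 4 = 6 moves.
A route of 6 moves achieves this: (3,3) → (4,3) → (5,3) → (5,4) → (4,4) → (3,4) → (2,4).
Since 6 matches the lower bound, it is optimal.

6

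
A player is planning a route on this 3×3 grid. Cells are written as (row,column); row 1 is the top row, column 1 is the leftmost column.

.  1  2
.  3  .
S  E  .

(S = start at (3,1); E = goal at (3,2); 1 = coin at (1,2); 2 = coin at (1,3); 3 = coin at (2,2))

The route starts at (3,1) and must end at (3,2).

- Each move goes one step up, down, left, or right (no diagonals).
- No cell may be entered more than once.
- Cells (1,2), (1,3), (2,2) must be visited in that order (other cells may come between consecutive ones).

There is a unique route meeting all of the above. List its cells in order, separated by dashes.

The waypoints must appear in the order (1,2), (1,3), (2,2), with no cell reused.
Route from (3,1): up 2 to (1,1), right 2 to (1,3), down 1 to (2,3), left 1 to (2,2), down 1 to (3,2) — 7 moves in all.
Check: order respected (1 at step 3, 2 at step 4, 3 at step 6).

(3,1) - (2,1) - (1,1) - (1,2) - (1,3) - (2,3) - (2,2) - (3,2)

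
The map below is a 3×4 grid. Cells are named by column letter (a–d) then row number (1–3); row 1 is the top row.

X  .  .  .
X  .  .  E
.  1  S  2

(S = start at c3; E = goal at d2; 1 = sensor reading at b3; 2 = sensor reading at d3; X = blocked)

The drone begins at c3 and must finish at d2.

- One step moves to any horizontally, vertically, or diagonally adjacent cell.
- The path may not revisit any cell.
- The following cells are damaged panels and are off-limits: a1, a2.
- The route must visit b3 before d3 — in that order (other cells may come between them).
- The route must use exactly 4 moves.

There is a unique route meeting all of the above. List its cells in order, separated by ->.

c3 -> b3 -> c2 -> d3 -> d2

The waypoints must appear in the order b3, d3, with no cell reused.
Route from c3: left 1 to b3, up-right 1 to c2, down-right 1 to d3, up 1 to d2 — 4 moves in all.
Check: order respected (1 at step 1, 2 at step 3); 4 moves as required.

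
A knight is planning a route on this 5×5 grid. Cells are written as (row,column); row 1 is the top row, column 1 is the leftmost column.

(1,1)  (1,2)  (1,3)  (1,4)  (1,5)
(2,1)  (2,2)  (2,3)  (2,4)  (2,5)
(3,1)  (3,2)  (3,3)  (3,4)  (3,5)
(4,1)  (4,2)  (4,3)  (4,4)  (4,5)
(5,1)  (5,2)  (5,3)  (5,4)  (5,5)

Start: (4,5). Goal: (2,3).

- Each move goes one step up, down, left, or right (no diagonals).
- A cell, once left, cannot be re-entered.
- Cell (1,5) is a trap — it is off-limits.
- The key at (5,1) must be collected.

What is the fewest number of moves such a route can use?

10

Any route passes through (5,1) somewhere between (4,5) and (2,3). Summing Manhattan distances along the two legs ((4,5) → (5,1) → (2,3)) gives a lower bound of 5 + 5 = 10 moves.
A route of 10 moves achieves this: (4,5) → (5,5) → (5,4) → (5,3) → (5,2) → (5,1) → (4,1) → (3,1) → (2,1) → (2,2) → (2,3).
Since 10 matches the lower bound, it is optimal.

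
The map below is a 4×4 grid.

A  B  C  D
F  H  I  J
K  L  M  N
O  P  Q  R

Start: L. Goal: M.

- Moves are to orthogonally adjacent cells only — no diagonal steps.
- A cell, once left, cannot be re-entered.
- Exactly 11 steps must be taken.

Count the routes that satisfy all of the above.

23

Need simple routes of exactly 11 moves from L to M (Manhattan distance 1, so 5 moves are spent on a detour and 5 undoing it).
Branch systematically from the start, pruning whenever the remaining move budget drops below the Manhattan distance to M or differs from it in parity. Grouping the completions by first move — via H: 5; via P: 10; via K: 8 (no valid completion starts via M) — and summing: 5 + 10 + 8 = 23.
That gives 23 routes.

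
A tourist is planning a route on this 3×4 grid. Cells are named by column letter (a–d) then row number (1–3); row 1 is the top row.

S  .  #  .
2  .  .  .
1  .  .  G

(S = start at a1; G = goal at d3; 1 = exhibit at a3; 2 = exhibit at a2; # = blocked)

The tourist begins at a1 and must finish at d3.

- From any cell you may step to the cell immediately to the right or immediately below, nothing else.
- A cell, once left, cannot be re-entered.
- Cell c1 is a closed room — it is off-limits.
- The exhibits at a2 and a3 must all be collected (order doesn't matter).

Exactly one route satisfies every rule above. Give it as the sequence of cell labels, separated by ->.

Moves only go right or down, so the column and row indices never decrease.
Route from a1: down 2 to a3, right 3 to d3 — 5 moves in all.
Check: all required cells visited.

a1 -> a2 -> a3 -> b3 -> c3 -> d3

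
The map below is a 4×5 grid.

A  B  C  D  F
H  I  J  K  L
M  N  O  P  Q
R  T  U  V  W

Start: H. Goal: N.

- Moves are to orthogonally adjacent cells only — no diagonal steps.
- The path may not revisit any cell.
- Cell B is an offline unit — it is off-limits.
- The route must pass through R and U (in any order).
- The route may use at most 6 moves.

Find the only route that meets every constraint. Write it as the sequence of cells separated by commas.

The budget equals the shortest possible length, so every move has to be on a shortest route through the required cells.
Route from H: down 2 to R, right 2 to U, up 1 to O, left 1 to N — 6 moves in all.
Check: all required cells visited; 6 ≤ 6 moves.

H, M, R, T, U, O, N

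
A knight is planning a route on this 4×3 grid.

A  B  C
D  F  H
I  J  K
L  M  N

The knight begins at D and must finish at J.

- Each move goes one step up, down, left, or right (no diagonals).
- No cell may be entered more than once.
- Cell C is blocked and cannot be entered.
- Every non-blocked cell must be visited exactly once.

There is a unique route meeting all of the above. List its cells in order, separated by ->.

Need to visit all 11 open cells exactly once, starting at D and ending at J.
Cell B has only two open neighbours (F and A), so the path must pass straight through it: one of those is the cell it's entered from and the other is where it exits.
Route from D: up to A, right to B, down to F, right to H, 2× down (reaching N), 2× left (reaching L), up to I, right to J — 10 moves in all.
Check: all 11 open cells covered.

D -> A -> B -> F -> H -> K -> N -> M -> L -> I -> J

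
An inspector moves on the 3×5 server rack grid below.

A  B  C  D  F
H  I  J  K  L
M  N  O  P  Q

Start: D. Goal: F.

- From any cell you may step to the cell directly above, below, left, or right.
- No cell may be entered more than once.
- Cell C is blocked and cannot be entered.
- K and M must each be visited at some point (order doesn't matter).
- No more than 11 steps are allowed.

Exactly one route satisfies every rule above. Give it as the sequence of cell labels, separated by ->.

D -> K -> J -> I -> H -> M -> N -> O -> P -> Q -> L -> F

The budget equals the shortest possible length, so every move has to be on a shortest route through the required cells.
Route from D: down 1 to K, left 3 to H, down 1 to M, right 4 to Q, up 2 to F — 11 moves in all.
Check: all required cells visited; 11 ≤ 11 moves.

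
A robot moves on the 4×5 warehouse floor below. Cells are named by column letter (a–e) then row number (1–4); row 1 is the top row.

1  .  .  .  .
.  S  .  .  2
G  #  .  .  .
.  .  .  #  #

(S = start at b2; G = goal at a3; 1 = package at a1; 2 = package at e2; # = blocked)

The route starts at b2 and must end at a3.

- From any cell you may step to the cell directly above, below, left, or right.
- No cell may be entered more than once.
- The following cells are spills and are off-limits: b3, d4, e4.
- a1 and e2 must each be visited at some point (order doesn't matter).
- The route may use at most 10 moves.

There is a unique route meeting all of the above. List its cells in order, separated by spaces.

The budget equals the shortest possible length, so every move has to be on a shortest route through the required cells.
Route from b2: right 3 to e2, up 1 to e1, left 4 to a1, down 2 to a3 — 10 moves in all.
Check: all required cells visited; 10 ≤ 10 moves.

b2 c2 d2 e2 e1 d1 c1 b1 a1 a2 a3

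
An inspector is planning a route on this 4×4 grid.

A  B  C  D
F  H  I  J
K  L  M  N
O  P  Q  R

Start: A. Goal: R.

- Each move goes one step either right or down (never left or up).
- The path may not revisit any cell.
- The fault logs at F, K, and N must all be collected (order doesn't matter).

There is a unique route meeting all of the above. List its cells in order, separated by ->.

Moves only go right or down, so the column and row indices never decrease.
Route from A: 2× down (reaching K), 3× right (reaching N), down to R — 6 moves in all.
Check: all required cells visited.

A -> F -> K -> L -> M -> N -> R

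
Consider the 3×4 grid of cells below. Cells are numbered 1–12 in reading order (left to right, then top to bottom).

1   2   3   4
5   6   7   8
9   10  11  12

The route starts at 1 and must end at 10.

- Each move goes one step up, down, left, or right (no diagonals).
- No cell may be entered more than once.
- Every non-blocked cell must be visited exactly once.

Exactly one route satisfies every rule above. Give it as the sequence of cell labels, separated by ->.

Need to visit all 12 open cells exactly once, starting at 1 and ending at 10.
Cell 4 has only two open neighbours (8 and 3), so the path must pass straight through it: one of those is the cell it's entered from and the other is where it exits.
Route from 1: right 3 to 4, down 2 to 12, left 1 to 11, up 1 to 7, left 2 to 5, down 1 to 9, right 1 to 10 — 11 moves in all.
Check: all 12 open cells covered.

1 -> 2 -> 3 -> 4 -> 8 -> 12 -> 11 -> 7 -> 6 -> 5 -> 9 -> 10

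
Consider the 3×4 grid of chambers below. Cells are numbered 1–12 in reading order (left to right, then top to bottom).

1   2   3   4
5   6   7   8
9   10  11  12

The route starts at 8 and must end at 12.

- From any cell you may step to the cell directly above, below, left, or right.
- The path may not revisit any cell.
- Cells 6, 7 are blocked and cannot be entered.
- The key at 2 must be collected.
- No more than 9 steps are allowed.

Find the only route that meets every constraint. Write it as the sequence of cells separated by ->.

Any route must reach 2 and still end at 12 within 9 moves, so the order of the required stops is forced.
Route from 8: up to 4, 3× left (reaching 1), 2× down (reaching 9), 3× right (reaching 12) — 9 moves in all.
Check: all required cells visited; 9 ≤ 9 moves.

8 -> 4 -> 3 -> 2 -> 1 -> 5 -> 9 -> 10 -> 11 -> 12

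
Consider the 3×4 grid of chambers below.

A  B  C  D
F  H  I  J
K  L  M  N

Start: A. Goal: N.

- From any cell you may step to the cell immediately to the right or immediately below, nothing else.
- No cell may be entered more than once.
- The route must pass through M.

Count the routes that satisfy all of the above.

A right/down-only route from A to N makes exactly 2 down-moves and 3 right-moves in some order.
With no other constraints that would be C(5,2) = 10 routes.
Split at M and multiply the segment counts: A→M: 6; M→N: 1; product = 6.
That gives 6 routes.

6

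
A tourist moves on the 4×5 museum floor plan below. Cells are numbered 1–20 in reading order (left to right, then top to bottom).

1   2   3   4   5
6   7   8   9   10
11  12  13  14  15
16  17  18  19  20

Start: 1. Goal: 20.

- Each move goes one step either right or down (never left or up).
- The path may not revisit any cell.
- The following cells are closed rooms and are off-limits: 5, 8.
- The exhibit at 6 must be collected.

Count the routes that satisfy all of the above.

9

A right/down-only route from 1 to 20 makes exactly 3 down-moves and 4 right-moves in some order.
With no other constraints that would be C(7,3) = 35 routes.
Split at 6 and multiply the segment counts (each segment already excludes blocked cells): 1→6: 1; 6→20: 9; product = 9.
That gives 9 routes.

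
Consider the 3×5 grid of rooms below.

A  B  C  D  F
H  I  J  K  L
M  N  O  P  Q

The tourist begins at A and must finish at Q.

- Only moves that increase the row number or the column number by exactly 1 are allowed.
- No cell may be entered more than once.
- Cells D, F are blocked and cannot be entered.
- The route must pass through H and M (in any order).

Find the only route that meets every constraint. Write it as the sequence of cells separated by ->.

Moves only go right or down, so the column and row indices never decrease.
Route from A: 2× down (reaching M), 4× right (reaching Q) — 6 moves in all.
Check: all required cells visited.

A -> H -> M -> N -> O -> P -> Q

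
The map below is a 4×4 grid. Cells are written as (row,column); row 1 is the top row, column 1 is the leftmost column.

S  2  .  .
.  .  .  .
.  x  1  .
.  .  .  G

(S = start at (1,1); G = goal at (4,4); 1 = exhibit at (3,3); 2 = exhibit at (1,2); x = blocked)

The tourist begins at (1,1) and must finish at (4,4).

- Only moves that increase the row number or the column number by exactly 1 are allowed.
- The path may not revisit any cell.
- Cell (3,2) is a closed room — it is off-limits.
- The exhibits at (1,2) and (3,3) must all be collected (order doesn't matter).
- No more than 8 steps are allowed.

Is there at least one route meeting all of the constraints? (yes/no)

One route that works: (1,1) → (1,2) → (2,2) → (2,3) → (3,3) → (4,3) → (4,4).

yes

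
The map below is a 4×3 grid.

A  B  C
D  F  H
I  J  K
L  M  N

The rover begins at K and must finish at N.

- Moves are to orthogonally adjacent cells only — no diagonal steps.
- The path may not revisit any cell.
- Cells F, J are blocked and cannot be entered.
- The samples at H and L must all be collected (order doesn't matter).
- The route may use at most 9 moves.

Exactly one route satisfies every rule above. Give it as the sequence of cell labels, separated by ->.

The budget equals the shortest possible length, so every move has to be on a shortest route through the required cells.
Route from K: 2× up (reaching C), 2× left (reaching A), 3× down (reaching L), 2× right (reaching N) — 9 moves in all.
Check: all required cells visited; 9 ≤ 9 moves.

K -> H -> C -> B -> A -> D -> I -> L -> M -> N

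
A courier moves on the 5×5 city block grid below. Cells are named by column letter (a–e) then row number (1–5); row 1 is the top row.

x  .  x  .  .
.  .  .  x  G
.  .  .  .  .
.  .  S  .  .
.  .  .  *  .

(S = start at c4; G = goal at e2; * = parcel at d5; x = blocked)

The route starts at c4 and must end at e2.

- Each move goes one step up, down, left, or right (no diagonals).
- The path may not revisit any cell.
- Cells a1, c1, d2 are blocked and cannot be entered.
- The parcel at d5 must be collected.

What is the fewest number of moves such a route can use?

Any route passes through d5 somewhere between c4 and e2. Summing Manhattan distances along the two legs (c4 → d5 → e2) gives a lower bound of 2 + 4 = 6 moves.
A route of 6 moves achieves this: c4 → c5 → d5 → d4 → d3 → e3 → e2.
Since 6 matches the lower bound, it is optimal.

6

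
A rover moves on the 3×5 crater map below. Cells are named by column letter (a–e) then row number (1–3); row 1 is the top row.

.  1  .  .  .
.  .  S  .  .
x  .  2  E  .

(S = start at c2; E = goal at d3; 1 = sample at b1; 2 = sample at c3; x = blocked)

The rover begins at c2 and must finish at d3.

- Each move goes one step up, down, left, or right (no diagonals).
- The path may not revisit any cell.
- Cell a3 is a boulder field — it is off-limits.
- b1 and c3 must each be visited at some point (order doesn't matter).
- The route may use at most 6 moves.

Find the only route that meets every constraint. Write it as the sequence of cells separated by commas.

The budget equals the shortest possible length, so every move has to be on a shortest route through the required cells.
Route from c2: up to c1, left to b1, 2× down (reaching b3), 2× right (reaching d3) — 6 moves in all.
Check: all required cells visited; 6 ≤ 6 moves.

c2, c1, b1, b2, b3, c3, d3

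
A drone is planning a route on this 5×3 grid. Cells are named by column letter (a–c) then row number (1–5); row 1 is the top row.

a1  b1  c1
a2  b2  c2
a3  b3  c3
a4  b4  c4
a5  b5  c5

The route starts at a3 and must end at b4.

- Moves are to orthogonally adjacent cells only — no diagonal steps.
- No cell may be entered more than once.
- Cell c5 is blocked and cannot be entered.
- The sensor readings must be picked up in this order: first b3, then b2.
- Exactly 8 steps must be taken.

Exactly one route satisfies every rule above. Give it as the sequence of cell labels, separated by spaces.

The waypoints must appear in the order b3, b2, with no cell reused.
Route from a3: right to b3, 2× up (reaching b1), right to c1, 3× down (reaching c4), left to b4 — 8 moves in all.
Check: order respected (b3 at step 1, b2 at step 2); 8 moves as required.

a3 b3 b2 b1 c1 c2 c3 c4 b4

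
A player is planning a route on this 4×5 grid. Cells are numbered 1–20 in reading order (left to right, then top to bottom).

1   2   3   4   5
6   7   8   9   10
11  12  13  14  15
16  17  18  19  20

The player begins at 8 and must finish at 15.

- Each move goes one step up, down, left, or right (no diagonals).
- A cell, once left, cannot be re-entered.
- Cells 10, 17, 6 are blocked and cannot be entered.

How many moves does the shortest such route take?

The Manhattan distance from 8 to 15 is |2−3| + |3−5| = 3, so at least 3 moves are needed.
A route of 3 moves achieves this: 8 → 13 → 14 → 15.
Since 3 matches the lower bound, it is optimal.

3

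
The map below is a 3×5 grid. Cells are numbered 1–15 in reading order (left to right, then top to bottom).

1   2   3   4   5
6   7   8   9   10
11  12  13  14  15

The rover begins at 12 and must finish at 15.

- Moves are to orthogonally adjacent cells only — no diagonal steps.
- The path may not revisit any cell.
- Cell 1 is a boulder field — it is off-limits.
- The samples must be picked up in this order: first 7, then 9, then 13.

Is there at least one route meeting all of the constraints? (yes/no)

yes

One route that works: 12 → 7 → 2 → 3 → 4 → 9 → 8 → 13 → 14 → 15.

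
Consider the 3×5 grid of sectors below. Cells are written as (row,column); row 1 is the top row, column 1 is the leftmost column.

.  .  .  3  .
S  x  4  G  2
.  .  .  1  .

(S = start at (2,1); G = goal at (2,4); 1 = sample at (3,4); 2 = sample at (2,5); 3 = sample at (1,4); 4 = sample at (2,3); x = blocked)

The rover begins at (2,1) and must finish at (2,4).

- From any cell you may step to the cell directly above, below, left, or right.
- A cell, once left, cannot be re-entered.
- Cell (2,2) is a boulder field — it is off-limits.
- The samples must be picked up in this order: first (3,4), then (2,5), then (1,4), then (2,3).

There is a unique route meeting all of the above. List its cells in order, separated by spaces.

(2,1) (3,1) (3,2) (3,3) (3,4) (3,5) (2,5) (1,5) (1,4) (1,3) (2,3) (2,4)

The waypoints must appear in the order (3,4), (2,5), (1,4), (2,3), with no cell reused.
Route from (2,1): down to (3,1), 4× right (reaching (3,5)), 2× up (reaching (1,5)), 2× left (reaching (1,3)), down to (2,3), right to (2,4) — 11 moves in all.
Check: order respected (1 at step 4, 2 at step 6, 3 at step 8, 4 at step 10).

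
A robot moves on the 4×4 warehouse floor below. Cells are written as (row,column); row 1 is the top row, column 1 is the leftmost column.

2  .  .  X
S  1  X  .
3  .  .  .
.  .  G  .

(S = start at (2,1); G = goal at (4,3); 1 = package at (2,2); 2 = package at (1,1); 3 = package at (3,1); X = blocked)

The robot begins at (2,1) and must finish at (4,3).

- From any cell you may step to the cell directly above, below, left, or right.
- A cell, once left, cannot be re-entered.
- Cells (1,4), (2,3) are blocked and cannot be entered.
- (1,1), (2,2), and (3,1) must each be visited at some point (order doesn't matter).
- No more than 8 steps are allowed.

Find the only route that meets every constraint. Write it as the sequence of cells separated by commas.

Any route must reach (1,1), (2,2), and (3,1) and still end at (4,3) within 8 moves, so the order of the required stops is forced.
Route from (2,1): up to (1,1), right to (1,2), 2× down (reaching (3,2)), left to (3,1), down to (4,1), 2× right (reaching (4,3)) — 8 moves in all.
Check: all required cells visited; 8 ≤ 8 moves.

(2,1), (1,1), (1,2), (2,2), (3,2), (3,1), (4,1), (4,2), (4,3)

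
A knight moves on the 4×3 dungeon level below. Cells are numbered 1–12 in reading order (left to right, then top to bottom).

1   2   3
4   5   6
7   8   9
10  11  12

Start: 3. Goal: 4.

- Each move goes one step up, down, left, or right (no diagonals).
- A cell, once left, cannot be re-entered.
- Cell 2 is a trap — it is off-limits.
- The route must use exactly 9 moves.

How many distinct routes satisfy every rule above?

Need simple routes of exactly 9 moves from 3 to 4 (Manhattan distance 3, so 3 moves are spent on a detour and 3 undoing it).
Enumerating: 3 6 9 12 11 10 7 8 5 4 | 3 6 5 8 9 12 11 10 7 4.
That gives 2 routes.

2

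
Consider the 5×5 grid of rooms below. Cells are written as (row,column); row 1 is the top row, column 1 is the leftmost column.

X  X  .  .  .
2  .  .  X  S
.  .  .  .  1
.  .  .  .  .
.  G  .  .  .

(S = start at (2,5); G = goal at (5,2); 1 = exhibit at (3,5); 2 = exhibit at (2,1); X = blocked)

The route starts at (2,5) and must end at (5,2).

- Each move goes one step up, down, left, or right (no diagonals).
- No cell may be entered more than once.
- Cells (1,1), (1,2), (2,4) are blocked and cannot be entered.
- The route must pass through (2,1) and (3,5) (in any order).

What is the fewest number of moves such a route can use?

10

Any route passes through (2,1) and (3,5) in some order between (2,5) and (5,2). Summing Manhattan distances along each leg and taking the cheapest ordering ((2,5) → (3,5) → (2,1) → (5,2)) gives a lower bound of 1 + 5 + 4 = 10 moves.
A route of 10 moves achieves this: (2,5) → (3,5) → (3,4) → (3,3) → (2,3) → (2,2) → (2,1) → (3,1) → (4,1) → (5,1) → (5,2).
Since 10 matches the lower bound, it is optimal.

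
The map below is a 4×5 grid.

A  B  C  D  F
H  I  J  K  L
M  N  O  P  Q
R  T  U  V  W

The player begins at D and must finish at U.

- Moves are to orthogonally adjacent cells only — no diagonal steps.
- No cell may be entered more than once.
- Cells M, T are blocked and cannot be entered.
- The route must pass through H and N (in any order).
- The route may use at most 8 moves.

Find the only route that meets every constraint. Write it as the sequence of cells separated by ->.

D -> C -> B -> A -> H -> I -> N -> O -> U

The 8-move cap with required stops at H, N leaves no slack for detours.
Route from D: 3× left (reaching A), down to H, right to I, down to N, right to O, down to U — 8 moves in all.
Check: all required cells visited; 8 ≤ 8 moves.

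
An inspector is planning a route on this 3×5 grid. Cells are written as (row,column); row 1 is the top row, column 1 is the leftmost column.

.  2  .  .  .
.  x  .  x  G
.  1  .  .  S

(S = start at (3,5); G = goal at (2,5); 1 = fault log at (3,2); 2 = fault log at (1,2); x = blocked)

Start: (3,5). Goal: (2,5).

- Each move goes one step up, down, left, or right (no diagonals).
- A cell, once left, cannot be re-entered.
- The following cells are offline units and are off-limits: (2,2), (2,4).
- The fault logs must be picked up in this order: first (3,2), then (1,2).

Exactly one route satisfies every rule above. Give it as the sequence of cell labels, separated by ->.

(3,5) -> (3,4) -> (3,3) -> (3,2) -> (3,1) -> (2,1) -> (1,1) -> (1,2) -> (1,3) -> (1,4) -> (1,5) -> (2,5)

The waypoints must appear in the order (3,2), (1,2), with no cell reused.
Route from (3,5): 4× left (reaching (3,1)), 2× up (reaching (1,1)), 4× right (reaching (1,5)), down to (2,5) — 11 moves in all.
Check: order respected (1 at step 3, 2 at step 7).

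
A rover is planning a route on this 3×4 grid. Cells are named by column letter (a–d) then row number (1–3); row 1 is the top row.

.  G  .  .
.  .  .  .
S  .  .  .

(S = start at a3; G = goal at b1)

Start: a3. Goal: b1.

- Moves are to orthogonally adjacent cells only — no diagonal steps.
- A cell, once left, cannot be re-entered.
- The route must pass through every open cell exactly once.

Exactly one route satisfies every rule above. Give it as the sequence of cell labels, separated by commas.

Need to visit all 12 open cells exactly once, starting at a3 and ending at b1.
Cell d3 has only two open neighbours (d2 and c3), so the path must pass straight through it: one of those is the cell it's entered from and the other is where it exits.
Route from a3: right 3 to d3, up 2 to d1, left 1 to c1, down 1 to c2, left 2 to a2, up 1 to a1, right 1 to b1 — 11 moves in all.
Check: all 12 open cells covered.

a3, b3, c3, d3, d2, d1, c1, c2, b2, a2, a1, b1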